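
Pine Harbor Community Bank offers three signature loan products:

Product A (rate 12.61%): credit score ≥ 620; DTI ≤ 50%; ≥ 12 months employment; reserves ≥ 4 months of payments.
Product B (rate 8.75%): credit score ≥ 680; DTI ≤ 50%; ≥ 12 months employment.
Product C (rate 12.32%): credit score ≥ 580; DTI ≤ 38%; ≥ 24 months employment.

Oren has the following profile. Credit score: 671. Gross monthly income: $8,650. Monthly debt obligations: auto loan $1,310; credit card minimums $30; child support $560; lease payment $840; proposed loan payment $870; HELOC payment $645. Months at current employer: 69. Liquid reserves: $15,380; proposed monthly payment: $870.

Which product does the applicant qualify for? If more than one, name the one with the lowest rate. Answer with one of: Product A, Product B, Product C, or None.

Total debts = (1,310 + 30 + 560 + 840 + 870 + 645) = 4,255; DTI = 4,255/8,650 = 49.2%.
Reserves = 15,380/870 = 17.7 months.
Product A: score 671 ≥ 620; DTI 49.2% ≤ 50%; employment 69 ≥ 12 mo; reserves 17.7 ≥ 4 mo → qualifies.
Product B: score 671 < 680; DTI 49.2% ≤ 50%; employment 69 ≥ 12 mo → does not qualify.
Product C: score 671 ≥ 580; DTI 49.2% > 38%; employment 69 ≥ 24 mo → does not qualify.

Product A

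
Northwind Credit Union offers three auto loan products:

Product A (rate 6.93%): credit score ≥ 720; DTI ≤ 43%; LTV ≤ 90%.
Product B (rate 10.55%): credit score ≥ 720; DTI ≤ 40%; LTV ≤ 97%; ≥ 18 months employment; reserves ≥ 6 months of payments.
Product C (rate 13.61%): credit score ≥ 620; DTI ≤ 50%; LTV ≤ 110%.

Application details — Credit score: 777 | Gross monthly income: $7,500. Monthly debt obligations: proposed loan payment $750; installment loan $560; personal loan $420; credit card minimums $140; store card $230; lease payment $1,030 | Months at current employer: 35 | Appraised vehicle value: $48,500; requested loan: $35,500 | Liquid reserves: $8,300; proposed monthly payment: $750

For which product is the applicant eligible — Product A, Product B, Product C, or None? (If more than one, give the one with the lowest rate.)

Product A

Total debts = (750 + 560 + 420 + 140 + 230 + 1,030) = 3,130; DTI = 3,130/7,500 = 41.7%.
LTV = 35,500/48,500 = 73.2%.
Reserves = 8,300/750 = 11.1 months.
Product A: score 777 ≥ 720; DTI 41.7% ≤ 43%; LTV 73.2% ≤ 90% → qualifies.
Product B: score 777 ≥ 720; DTI 41.7% > 40%; LTV 73.2% ≤ 97%; employment 35 ≥ 18 mo; reserves 11.1 ≥ 6 mo → does not qualify.
Product C: score 777 ≥ 620; DTI 41.7% ≤ 50%; LTV 73.2% ≤ 110% → qualifies.
Qualifying: Product A, Product C. Lowest rate is 6.93% → Product A.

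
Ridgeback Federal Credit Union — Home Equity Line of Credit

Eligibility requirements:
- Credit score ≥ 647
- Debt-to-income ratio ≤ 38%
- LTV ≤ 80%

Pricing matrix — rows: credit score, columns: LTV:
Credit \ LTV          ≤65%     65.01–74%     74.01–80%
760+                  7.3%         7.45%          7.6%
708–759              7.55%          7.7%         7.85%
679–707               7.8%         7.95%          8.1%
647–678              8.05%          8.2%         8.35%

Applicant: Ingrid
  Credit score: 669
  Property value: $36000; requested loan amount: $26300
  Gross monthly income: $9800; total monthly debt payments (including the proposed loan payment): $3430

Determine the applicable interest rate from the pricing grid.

8.2%

Credit score 669 ≥ 647; DTI = 3,430/9,800 = 35% ≤ 38%
Loan-to-value = 26,300/36,000 = 73.1% — pass (80% max)
Score 669 is in the 647–678 band; LTV 73.1% is in the 65.01–74% band → 8.2%.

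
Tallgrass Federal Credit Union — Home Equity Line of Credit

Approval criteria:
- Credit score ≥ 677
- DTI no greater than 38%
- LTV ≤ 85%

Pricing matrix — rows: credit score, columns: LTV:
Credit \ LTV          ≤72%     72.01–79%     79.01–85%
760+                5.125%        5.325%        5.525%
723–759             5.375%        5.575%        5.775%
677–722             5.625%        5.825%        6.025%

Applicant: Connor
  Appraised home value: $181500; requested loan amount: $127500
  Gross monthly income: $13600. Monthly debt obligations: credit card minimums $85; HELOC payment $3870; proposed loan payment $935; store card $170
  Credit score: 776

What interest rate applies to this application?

5.125%

Credit score 776 ≥ 677; Total monthly debts = (85 + 3,870 + 935 + 170) = 5,060. Debt-to-income = 5,060/13,600 = 37.2% — meets 38% limit
Loan-to-value = 127,500/181,500 = 70.2% — pass (85% max)
Row: 776 falls in 760+. Column: 70.2% falls in ≤72%. Rate = 5.125%.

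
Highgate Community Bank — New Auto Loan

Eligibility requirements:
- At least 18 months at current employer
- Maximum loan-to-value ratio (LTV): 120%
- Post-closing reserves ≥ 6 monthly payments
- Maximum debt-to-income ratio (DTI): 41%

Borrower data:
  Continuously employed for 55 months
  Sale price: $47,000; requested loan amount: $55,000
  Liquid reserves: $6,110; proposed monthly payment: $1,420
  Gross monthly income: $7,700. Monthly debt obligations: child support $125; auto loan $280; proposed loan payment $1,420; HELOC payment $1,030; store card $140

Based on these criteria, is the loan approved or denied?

Denied

Employment 55 ≥ 18 months
LTV = 55,000/47,000 = 117% ≤ 120%
Liquid reserves cover 6,110/1,420 = 4.3 months — < 6 required
Total monthly debts = (125 + 280 + 1,420 + 1,030 + 140) = 2,995. DTI = 2,995/7,700 = 38.9% ≤ 41%
Fails on reserves.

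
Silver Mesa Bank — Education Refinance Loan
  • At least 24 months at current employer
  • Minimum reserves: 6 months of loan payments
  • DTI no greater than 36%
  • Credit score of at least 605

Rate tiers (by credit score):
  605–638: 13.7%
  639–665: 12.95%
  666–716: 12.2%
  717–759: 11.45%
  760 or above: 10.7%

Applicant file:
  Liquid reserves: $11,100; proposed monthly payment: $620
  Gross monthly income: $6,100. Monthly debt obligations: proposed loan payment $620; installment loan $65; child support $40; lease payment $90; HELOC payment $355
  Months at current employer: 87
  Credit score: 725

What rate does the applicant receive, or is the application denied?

Credit score 725 ≥ 605 (meets minimum)
Employment 87 ≥ 24 months
Liquid reserves cover 11,100/620 = 17.9 months — ≥ 6 required
Total monthly debts = (620 + 65 + 40 + 90 + 355) = 1,170. Debt-to-income = 1,170/6,100 = 19.2% — meets 36% limit
All requirements met. Score 725 falls in the 717–759 tier → 11.45%.

Approved at 11.45%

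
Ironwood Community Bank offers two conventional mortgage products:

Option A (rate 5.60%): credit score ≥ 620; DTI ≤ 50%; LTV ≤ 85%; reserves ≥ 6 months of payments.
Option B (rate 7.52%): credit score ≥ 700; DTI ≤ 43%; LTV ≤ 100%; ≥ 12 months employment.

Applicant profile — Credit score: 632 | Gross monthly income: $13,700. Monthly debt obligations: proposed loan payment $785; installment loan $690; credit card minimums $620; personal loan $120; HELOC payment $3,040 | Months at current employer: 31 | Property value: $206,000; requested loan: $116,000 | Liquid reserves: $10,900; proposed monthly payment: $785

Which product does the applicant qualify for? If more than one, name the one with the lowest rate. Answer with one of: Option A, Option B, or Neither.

Option A

Total debts = (785 + 690 + 620 + 120 + 3,040) = 5,255; DTI = 5,255/13,700 = 38.4%.
LTV = 116,000/206,000 = 56.3%.
Reserves = 10,900/785 = 13.9 months.
Option A: score 632 ≥ 620; DTI 38.4% ≤ 50%; LTV 56.3% ≤ 85%; reserves 13.9 ≥ 6 mo → qualifies.
Option B: score 632 < 700; DTI 38.4% ≤ 43%; LTV 56.3% ≤ 100%; employment 31 ≥ 12 mo → does not qualify.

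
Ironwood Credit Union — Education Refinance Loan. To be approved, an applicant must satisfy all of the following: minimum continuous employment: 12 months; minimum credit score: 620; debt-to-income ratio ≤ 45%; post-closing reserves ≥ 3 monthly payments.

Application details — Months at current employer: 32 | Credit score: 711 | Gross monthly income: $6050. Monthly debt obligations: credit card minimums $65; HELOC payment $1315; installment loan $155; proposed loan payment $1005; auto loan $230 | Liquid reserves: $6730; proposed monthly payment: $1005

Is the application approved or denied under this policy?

Denied

Employment 32 ≥ 12 months
Credit score 711 ≥ 620 (meets)
Total monthly debts = (65 + 1,315 + 155 + 1,005 + 230) = 2,770. Debt-to-income = 2,770/6,050 = 45.8% — over 45% limit
Liquid reserves cover 6,730/1,005 = 6.7 months — ≥ 3 required
Fails on DTI.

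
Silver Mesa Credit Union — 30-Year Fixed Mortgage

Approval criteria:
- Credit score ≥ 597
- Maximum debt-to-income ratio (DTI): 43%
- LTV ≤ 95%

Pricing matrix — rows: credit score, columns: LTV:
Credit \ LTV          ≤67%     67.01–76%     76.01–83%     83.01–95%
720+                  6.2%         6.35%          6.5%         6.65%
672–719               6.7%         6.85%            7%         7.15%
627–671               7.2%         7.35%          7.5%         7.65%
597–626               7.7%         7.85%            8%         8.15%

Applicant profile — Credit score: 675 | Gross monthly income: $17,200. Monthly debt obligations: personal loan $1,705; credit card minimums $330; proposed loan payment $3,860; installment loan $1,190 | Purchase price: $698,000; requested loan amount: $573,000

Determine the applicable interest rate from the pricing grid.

7%

Credit score 675 ≥ 597; Total monthly debts = (1,705 + 330 + 3,860 + 1,190) = 7,085. DTI = 7,085/17,200 = 41.2% ≤ 43%
LTV = 573,000/698,000 = 82.1% ≤ 95%
Credit 675 → row 672–719; LTV 82.1% → column 76.01–83%. Grid cell → 7%.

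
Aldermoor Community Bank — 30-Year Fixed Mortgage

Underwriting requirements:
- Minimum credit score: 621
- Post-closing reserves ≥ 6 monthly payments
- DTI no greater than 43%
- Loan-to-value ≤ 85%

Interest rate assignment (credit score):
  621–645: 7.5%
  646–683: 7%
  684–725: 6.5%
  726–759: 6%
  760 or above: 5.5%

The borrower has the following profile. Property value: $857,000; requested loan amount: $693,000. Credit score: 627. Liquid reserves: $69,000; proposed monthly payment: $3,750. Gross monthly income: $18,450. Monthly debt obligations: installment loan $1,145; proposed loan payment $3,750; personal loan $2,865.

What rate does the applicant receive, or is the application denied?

Approved at 7.5%

Credit score 627 ≥ 621 (meets minimum)
LTV: 693,000 ÷ 857,000 = 80.9%, within 85% cap
Total monthly debts = (1,145 + 3,750 + 2,865) = 7,760. Debt-to-income = 7,760/18,450 = 42.1% — meets 43% limit
Reserves: 69,000 ÷ 3,750 = 18.4 months (meets 6-month minimum)
All requirements met. Score 627 falls in the 621–645 tier → 7.5%.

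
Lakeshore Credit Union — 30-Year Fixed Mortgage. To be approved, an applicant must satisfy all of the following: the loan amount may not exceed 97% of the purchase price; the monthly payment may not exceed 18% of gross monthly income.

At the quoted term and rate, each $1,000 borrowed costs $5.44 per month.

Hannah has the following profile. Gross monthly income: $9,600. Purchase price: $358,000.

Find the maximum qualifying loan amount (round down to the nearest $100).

Payment cap: 18% × $9,600 = $1,728/month.
At $5.44 per $1,000, that supports 1,728/5.44 × 1,000 ≈ $317,647 → $317,600.
LTV cap: 97% × $358,000 = $347,260 → $347,200.
Binding constraint: payment-to-income.

$317,600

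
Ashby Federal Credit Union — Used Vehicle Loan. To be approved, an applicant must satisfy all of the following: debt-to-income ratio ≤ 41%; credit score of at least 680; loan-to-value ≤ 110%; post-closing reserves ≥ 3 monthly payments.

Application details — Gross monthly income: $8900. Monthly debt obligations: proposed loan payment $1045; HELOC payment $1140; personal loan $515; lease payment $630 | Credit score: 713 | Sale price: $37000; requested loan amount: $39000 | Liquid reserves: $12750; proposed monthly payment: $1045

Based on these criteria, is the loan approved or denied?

Approved

Total monthly debts = (1,045 + 1,140 + 515 + 630) = 3,330. DTI = 3,330/8,900 = 37.4% ≤ 41%
Credit score 713 ≥ 680 (meets)
Loan-to-value = 39,000/37,000 = 105.4% — pass (110% max)
Liquid reserves cover 12,750/1,045 = 12.2 months — ≥ 3 required
All criteria satisfied.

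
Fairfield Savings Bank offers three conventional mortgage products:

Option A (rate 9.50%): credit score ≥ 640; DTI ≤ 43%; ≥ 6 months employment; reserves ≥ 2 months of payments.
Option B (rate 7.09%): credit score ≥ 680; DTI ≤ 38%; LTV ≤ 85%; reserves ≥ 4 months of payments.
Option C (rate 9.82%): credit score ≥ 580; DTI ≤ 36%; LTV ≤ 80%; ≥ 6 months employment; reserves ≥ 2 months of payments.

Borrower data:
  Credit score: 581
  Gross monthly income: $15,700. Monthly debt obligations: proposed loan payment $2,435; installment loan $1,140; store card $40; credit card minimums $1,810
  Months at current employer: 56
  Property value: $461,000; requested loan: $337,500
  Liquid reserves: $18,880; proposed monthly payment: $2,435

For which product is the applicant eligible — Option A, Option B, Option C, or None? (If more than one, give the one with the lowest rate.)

Option C

Total debts = (2,435 + 1,140 + 40 + 1,810) = 5,425; DTI = 5,425/15,700 = 34.6%.
LTV = 337,500/461,000 = 73.2%.
Reserves = 18,880/2,435 = 7.8 months.
Option A: score 581 < 640; DTI 34.6% ≤ 43%; employment 56 ≥ 6 mo; reserves 7.8 ≥ 2 mo → does not qualify.
Option B: score 581 < 680; DTI 34.6% ≤ 38%; LTV 73.2% ≤ 85%; reserves 7.8 ≥ 4 mo → does not qualify.
Option C: score 581 ≥ 580; DTI 34.6% ≤ 36%; LTV 73.2% ≤ 80%; employment 56 ≥ 6 mo; reserves 7.8 ≥ 2 mo → qualifies.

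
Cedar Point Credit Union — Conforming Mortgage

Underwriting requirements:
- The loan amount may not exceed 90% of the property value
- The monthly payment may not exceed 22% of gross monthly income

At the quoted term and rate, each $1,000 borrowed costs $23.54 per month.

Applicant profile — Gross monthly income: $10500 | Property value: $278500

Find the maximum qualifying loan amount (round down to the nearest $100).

$98,100

Payment cap: 22% × $10,500 = $2,310/month.
At $23.54 per $1,000, that supports 2,310/23.54 × 1,000 ≈ $98,130 → $98,100.
LTV cap: 90% × $278,500 = $250,650 → $250,600.
Binding constraint: payment-to-income.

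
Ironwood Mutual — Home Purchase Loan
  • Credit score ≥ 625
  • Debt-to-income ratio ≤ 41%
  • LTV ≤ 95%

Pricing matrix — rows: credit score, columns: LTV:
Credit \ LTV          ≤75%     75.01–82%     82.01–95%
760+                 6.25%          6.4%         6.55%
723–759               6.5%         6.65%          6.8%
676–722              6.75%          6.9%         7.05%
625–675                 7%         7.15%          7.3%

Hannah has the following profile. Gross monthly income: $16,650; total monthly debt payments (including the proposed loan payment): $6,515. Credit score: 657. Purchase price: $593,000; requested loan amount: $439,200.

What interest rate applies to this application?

7%

Credit score 657 ≥ 625; DTI = 6,515/16,650 = 39.1% ≤ 41%
Loan-to-value = 439,200/593,000 = 74.1% — pass (95% max)
Credit 657 → row 625–675; LTV 74.1% → column ≤75%. Grid cell → 7%.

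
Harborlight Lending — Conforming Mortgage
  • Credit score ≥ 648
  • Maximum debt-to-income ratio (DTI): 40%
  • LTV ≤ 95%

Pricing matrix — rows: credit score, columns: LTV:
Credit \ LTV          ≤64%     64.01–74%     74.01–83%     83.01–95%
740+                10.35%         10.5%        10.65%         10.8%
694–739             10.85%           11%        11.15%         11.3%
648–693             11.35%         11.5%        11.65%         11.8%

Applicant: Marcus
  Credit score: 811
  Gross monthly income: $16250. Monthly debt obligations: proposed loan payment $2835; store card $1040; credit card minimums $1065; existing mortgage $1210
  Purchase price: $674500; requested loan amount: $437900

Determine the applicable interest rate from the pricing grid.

Credit score 811 ≥ 648; Total monthly debts = (2,835 + 1,040 + 1,065 + 1,210) = 6,150. Debt-to-income = 6,150/16,250 = 37.8% — meets 40% limit
LTV: 437,900 ÷ 674,500 = 64.9%, within 95% cap
Credit 811 → row 740+; LTV 64.9% → column 64.01–74%. Grid cell → 10.5%.

10.5%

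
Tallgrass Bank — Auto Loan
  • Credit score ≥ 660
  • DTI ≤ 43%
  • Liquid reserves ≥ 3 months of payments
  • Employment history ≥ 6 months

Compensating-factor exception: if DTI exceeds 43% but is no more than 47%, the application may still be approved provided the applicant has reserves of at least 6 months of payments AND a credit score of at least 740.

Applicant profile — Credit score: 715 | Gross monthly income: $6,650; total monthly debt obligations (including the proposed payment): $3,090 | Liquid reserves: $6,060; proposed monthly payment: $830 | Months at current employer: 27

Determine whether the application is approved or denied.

Credit score 715 ≥ 660 (meets base)
DTI: 3,090 ÷ 6,650 = 46.5%, over the 43% base limit.
Reserves: 6,060 ÷ 830 = 7.3 months (meets 3-month minimum)
Employment 27 ≥ 6 months
46.5% falls in the override range (43%–47%), so the compensating-factor test applies.
Reserves 7.3 ≥ 6 months; credit score 715 < 740.
Override conditions not both satisfied; exception does not apply.

Denied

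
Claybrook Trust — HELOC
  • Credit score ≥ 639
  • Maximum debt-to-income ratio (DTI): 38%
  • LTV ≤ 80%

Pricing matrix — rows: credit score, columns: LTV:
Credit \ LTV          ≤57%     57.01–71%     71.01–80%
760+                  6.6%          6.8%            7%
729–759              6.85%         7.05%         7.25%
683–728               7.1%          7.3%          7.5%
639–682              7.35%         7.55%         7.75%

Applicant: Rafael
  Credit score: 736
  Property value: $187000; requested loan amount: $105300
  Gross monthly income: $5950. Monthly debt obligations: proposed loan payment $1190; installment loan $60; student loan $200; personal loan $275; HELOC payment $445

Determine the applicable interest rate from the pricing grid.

Credit score 736 ≥ 639; Total monthly debts = (1,190 + 60 + 200 + 275 + 445) = 2,170. DTI: 2,170 ÷ 5,950 = 36.5%, within the 38% cap
LTV: 105,300 ÷ 187,000 = 56.3%, within 80% cap
Credit 736 → row 729–759; LTV 56.3% → column ≤57%. Grid cell → 6.85%.

6.85%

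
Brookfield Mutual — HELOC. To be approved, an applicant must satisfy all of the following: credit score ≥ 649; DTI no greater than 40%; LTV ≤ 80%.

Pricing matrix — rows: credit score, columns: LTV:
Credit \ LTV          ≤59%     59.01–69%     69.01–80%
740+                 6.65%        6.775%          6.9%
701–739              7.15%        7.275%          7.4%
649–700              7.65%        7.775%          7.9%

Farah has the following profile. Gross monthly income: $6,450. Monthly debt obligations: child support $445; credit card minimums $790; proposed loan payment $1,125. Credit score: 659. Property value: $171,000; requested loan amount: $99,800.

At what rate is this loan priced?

7.65%

Credit score 659 ≥ 649; Total monthly debts = (445 + 790 + 1,125) = 2,360. DTI = 2,360/6,450 = 36.6% ≤ 40%
LTV: 99,800 ÷ 171,000 = 58.4%, within 80% cap
Credit 659 → row 649–700; LTV 58.4% → column ≤59%. Grid cell → 7.65%.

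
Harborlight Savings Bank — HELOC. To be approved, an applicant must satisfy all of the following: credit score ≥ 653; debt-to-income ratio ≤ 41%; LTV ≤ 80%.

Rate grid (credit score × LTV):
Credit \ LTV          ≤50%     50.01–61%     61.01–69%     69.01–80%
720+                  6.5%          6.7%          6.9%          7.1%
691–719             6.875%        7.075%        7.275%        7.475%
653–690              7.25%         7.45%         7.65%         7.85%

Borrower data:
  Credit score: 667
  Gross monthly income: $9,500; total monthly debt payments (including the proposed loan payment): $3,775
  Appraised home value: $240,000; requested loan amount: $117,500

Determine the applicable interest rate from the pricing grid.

7.25%

Credit score 667 ≥ 653; Debt-to-income = 3,775/9,500 = 39.7% — meets 41% limit
LTV = 117,500/240,000 = 49% ≤ 80%
Score 667 is in the 653–690 band; LTV 49% is in the ≤50% band → 7.25%.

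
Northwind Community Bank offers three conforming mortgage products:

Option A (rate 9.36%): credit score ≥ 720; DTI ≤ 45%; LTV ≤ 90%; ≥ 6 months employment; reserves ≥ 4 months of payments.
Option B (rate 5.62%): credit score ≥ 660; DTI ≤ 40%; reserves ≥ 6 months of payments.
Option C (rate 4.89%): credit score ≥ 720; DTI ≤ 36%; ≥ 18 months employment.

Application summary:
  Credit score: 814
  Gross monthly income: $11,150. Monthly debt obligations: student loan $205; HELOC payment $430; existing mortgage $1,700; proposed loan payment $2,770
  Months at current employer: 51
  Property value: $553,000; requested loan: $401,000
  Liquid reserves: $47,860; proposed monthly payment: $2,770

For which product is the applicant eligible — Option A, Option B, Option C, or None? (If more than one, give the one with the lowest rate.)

Total debts = (205 + 430 + 1,700 + 2,770) = 5,105; DTI = 5,105/11,150 = 45.8%.
LTV = 401,000/553,000 = 72.5%.
Reserves = 47,860/2,770 = 17.3 months.
Option A: score 814 ≥ 720; DTI 45.8% > 45%; LTV 72.5% ≤ 90%; employment 51 ≥ 6 mo; reserves 17.3 ≥ 4 mo → does not qualify.
Option B: score 814 ≥ 660; DTI 45.8% > 40%; reserves 17.3 ≥ 6 mo → does not qualify.
Option C: score 814 ≥ 720; DTI 45.8% > 36%; employment 51 ≥ 18 mo → does not qualify.

None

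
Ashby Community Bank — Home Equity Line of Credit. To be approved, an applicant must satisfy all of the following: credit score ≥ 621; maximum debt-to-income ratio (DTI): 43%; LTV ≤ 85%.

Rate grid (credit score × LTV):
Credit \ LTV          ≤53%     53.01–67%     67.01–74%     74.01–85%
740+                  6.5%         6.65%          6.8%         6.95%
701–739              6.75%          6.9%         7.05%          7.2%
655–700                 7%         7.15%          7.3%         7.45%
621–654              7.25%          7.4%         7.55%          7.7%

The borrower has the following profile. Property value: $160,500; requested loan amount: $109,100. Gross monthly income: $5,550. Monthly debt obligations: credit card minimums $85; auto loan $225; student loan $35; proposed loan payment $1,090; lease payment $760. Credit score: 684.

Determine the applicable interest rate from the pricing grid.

7.3%

Credit score 684 ≥ 621; Total monthly debts = (85 + 225 + 35 + 1,090 + 760) = 2,195. DTI = 2,195/5,550 = 39.5% ≤ 43%
LTV: 109,100 ÷ 160,500 = 68%, within 85% cap
Row: 684 falls in 655–700. Column: 68% falls in 67.01–74%. Rate = 7.3%.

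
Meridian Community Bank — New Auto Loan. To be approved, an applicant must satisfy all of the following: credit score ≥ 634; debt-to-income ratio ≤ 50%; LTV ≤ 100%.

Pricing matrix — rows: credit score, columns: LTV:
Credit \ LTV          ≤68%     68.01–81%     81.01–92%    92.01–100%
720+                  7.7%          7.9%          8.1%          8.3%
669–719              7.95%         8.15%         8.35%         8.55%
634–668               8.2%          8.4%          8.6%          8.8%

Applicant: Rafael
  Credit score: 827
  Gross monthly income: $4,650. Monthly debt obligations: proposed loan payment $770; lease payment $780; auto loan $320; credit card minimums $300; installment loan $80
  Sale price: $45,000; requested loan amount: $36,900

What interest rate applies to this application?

8.1%

Credit score 827 ≥ 634; Total monthly debts = (770 + 780 + 320 + 300 + 80) = 2,250. DTI = 2,250/4,650 = 48.4% ≤ 50%
LTV: 36,900 ÷ 45,000 = 82%, within 100% cap
Credit 827 → row 720+; LTV 82% → column 81.01–92%. Grid cell → 8.1%.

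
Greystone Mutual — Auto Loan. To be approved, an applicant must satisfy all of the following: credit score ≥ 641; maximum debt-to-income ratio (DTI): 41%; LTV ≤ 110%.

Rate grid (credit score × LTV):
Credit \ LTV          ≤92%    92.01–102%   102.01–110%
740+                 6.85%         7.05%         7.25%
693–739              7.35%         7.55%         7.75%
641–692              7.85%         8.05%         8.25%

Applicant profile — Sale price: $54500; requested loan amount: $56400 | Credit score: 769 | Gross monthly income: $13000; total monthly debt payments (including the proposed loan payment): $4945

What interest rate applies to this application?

Credit score 769 ≥ 641; DTI = 4,945/13,000 = 38% ≤ 41%
LTV: 56,400 ÷ 54,500 = 103.5%, within 110% cap
Row: 769 falls in 740+. Column: 103.5% falls in 102.01–110%. Rate = 7.25%.

7.25%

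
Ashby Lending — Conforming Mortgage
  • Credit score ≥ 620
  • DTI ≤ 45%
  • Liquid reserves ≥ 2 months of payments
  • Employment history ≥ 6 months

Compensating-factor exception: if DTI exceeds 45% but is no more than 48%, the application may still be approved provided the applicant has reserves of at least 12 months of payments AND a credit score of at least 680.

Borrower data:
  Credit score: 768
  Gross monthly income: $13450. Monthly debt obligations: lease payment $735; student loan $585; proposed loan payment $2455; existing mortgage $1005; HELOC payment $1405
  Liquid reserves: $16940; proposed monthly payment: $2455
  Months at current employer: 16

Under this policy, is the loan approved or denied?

Credit score 768 ≥ 620 (meets base)
Total debts = (735 + 585 + 2,455 + 1,005 + 1,405) = 6,185. DTI = 6,185/13,450 = 46% > 45% — standard DTI limit exceeded.
Reserves = 16,940/2,455 = 6.9 months ≥ 2
Employment 16 ≥ 6 months
46% falls in the override range (45%–48%), so the compensating-factor test applies.
Override check — reserves: 6.9 mo (short of 12); score: 768 (ok).
Compensating-factor requirement not fully met.

Denied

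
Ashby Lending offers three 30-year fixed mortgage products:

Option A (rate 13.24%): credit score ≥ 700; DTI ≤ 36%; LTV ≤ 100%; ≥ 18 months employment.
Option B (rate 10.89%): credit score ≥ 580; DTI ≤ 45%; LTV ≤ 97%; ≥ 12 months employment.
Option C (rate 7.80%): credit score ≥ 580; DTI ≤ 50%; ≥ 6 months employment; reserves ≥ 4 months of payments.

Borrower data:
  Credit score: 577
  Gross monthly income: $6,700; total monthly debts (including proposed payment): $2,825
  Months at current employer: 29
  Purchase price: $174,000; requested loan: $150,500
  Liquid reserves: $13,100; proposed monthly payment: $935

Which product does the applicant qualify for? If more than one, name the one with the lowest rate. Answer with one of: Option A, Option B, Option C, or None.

None

DTI = 2,825/6,700 = 42.2%.
LTV = 150,500/174,000 = 86.5%.
Reserves = 13,100/935 = 14.0 months.
Option A: score 577 < 700; DTI 42.2% > 36%; LTV 86.5% ≤ 100%; employment 29 ≥ 18 mo → does not qualify.
Option B: score 577 < 580; DTI 42.2% ≤ 45%; LTV 86.5% ≤ 97%; employment 29 ≥ 12 mo → does not qualify.
Option C: score 577 < 580; DTI 42.2% ≤ 50%; employment 29 ≥ 6 mo; reserves 14.0 ≥ 4 mo → does not qualify.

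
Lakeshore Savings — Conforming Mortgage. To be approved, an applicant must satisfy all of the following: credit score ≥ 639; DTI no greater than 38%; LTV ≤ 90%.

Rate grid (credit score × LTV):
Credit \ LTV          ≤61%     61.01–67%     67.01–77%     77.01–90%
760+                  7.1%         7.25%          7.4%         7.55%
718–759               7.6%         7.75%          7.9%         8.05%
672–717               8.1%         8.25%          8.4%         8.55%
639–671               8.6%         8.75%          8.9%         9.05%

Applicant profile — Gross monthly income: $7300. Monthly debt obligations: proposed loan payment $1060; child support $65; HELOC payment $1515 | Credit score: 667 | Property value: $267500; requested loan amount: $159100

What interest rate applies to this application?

8.6%

Credit score 667 ≥ 639; Total monthly debts = (1,060 + 65 + 1,515) = 2,640. DTI = 2,640/7,300 = 36.2% ≤ 38%
LTV: 159,100 ÷ 267,500 = 59.5%, within 90% cap
Row: 667 falls in 639–671. Column: 59.5% falls in ≤61%. Rate = 8.6%.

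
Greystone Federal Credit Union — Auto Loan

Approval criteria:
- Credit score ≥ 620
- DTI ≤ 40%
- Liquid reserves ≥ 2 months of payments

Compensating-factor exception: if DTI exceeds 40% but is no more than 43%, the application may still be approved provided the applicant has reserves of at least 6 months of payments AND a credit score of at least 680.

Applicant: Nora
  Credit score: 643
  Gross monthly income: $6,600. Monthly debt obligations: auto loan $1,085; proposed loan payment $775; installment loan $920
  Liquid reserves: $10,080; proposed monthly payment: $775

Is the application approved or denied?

Denied

Credit score 643 ≥ 620 (meets base)
Total debts = (1,085 + 775 + 920) = 2,780. DTI: 2,780 ÷ 6,600 = 42.1%, over the 40% base limit.
Reserves = 10,080/775 = 13.0 months ≥ 2
42.1% falls in the override range (40%–43%), so the compensating-factor test applies.
Reserves 13.0 ≥ 6 months; credit score 643 < 680.
Compensating-factor requirement not fully met.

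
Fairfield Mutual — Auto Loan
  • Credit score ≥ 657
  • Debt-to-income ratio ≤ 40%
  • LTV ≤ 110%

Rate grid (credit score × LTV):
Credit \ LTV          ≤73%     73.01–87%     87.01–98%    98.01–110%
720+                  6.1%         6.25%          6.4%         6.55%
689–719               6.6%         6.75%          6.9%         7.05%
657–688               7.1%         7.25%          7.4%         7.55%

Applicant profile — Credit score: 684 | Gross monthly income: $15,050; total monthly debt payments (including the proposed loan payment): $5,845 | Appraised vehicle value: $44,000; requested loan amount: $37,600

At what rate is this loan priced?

Credit score 684 ≥ 657; DTI = 5,845/15,050 = 38.8% ≤ 40%
LTV: 37,600 ÷ 44,000 = 85.5%, within 110% cap
Row: 684 falls in 657–688. Column: 85.5% falls in 73.01–87%. Rate = 7.25%.

7.25%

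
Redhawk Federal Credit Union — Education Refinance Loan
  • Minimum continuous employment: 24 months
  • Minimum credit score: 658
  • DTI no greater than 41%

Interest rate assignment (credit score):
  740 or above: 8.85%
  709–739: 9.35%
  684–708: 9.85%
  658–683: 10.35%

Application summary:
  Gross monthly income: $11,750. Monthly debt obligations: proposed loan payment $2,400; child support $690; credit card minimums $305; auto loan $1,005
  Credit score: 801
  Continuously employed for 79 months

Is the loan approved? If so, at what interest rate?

Approved at 8.85%

Credit score 801 ≥ 658 (meets minimum)
Total monthly debts = (2,400 + 690 + 305 + 1,005) = 4,400. DTI = 4,400/11,750 = 37.4% ≤ 41%
Employment 79 ≥ 24 months
All requirements met. Score 801 falls in the 740 or above tier → 8.85%.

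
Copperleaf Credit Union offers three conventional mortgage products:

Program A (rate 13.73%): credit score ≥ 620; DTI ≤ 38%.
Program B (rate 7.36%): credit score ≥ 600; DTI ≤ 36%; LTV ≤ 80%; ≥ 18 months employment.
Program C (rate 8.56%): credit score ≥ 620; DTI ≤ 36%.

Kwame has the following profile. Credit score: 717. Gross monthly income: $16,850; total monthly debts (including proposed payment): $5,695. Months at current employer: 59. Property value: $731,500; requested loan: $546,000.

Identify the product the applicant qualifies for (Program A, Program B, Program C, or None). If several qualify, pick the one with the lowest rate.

DTI = 5,695/16,850 = 33.8%.
LTV = 546,000/731,500 = 74.6%.
Program A: score 717 ≥ 620; DTI 33.8% ≤ 38% → qualifies.
Program B: score 717 ≥ 600; DTI 33.8% ≤ 36%; LTV 74.6% ≤ 80%; employment 59 ≥ 18 mo → qualifies.
Program C: score 717 ≥ 620; DTI 33.8% ≤ 36% → qualifies.
Qualifying: Program A, Program B, Program C. Lowest rate is 7.36% → Program B.

Program B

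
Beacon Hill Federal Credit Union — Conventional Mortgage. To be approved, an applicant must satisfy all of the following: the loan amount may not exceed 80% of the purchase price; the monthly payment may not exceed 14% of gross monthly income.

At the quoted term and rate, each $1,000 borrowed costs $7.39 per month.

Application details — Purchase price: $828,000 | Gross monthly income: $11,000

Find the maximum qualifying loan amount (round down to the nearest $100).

$208,300

Payment cap: 14% × $11,000 = $1,540/month.
At $7.39 per $1,000, that supports 1,540/7.39 × 1,000 ≈ $208,389 → $208,300.
LTV cap: 80% × $828,000 = $662,400 → $662,400.
Binding constraint: payment-to-income.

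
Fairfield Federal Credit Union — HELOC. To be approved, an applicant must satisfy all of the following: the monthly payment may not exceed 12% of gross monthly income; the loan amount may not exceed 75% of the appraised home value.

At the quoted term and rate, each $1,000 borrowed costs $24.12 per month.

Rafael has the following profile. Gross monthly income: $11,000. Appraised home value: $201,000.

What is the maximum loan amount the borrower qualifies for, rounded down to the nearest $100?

$54,700

Payment cap: 12% × $11,000 = $1,320/month.
At $24.12 per $1,000, that supports 1,320/24.12 × 1,000 ≈ $54,726 → $54,700.
LTV cap: 75% × $201,000 = $150,750 → $150,700.
Binding constraint: payment-to-income.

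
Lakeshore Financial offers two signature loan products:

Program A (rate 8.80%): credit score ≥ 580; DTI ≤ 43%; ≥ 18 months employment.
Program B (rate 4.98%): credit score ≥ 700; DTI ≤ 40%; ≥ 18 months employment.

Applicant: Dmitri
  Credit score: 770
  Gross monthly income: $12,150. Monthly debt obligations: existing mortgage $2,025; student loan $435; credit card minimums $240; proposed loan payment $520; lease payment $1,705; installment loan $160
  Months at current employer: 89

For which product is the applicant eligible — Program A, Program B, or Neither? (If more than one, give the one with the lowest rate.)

Total debts = (2,025 + 435 + 240 + 520 + 1,705 + 160) = 5,085; DTI = 5,085/12,150 = 41.9%.
Program A: score 770 ≥ 580; DTI 41.9% ≤ 43%; employment 89 ≥ 18 mo → qualifies.
Program B: score 770 ≥ 700; DTI 41.9% > 40%; employment 89 ≥ 18 mo → does not qualify.

Program A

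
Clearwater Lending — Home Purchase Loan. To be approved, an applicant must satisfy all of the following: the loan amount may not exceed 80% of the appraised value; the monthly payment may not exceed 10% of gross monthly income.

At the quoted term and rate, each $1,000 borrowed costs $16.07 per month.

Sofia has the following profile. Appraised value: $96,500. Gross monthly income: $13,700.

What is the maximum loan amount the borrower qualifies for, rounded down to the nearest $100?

Payment cap: 10% × $13,700 = $1,370/month.
At $16.07 per $1,000, that supports 1,370/16.07 × 1,000 ≈ $85,252 → $85,200.
LTV cap: 80% × $96,500 = $77,200 → $77,200.
Binding constraint: loan-to-value.

$77,200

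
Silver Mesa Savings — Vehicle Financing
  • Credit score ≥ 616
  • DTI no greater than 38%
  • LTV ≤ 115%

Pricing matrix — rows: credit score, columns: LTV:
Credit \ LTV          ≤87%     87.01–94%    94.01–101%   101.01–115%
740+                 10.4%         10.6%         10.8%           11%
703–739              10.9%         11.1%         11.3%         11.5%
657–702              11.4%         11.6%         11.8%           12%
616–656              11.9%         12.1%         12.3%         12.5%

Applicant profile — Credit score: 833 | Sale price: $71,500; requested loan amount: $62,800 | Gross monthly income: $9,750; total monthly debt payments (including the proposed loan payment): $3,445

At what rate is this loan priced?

Credit score 833 ≥ 616; Debt-to-income = 3,445/9,750 = 35.3% — meets 38% limit
LTV = 62,800/71,500 = 87.8% ≤ 115%
Score 833 is in the 740+ band; LTV 87.8% is in the 87.01–94% band → 10.6%.

10.6%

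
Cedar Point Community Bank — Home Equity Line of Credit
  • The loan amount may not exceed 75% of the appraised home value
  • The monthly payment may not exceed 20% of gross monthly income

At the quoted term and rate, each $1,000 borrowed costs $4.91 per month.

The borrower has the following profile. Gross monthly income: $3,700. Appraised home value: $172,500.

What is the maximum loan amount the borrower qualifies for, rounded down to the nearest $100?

Payment cap: 20% × $3,700 = $740/month.
At $4.91 per $1,000, that supports 740/4.91 × 1,000 ≈ $150,712 → $150,700.
LTV cap: 75% × $172,500 = $129,375 → $129,300.
Binding constraint: loan-to-value.

$129,300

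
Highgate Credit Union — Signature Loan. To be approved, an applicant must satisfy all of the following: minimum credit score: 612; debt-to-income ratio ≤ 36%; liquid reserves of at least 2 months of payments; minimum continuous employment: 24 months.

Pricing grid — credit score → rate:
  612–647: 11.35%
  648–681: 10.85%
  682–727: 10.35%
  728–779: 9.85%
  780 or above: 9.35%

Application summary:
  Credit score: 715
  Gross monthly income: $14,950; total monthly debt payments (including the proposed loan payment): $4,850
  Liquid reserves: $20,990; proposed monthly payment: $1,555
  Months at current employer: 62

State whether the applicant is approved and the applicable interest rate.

Approved at 10.35%

Credit score 715 ≥ 612 (meets minimum)
Employment 62 ≥ 24 months
Reserves = 20,990/1,555 = 13.5 months ≥ 2
DTI: 4,850 ÷ 14,950 = 32.4%, within the 36% cap
All requirements met. Score 715 falls in the 682–727 tier → 10.35%.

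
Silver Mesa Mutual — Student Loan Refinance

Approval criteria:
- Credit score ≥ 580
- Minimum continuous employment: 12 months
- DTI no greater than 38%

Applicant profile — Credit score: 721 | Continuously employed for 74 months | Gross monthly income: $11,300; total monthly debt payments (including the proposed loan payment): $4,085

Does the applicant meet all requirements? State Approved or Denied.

Credit score 721 ≥ 580 (meets)
Employment 74 ≥ 12 months
Debt-to-income = 4,085/11,300 = 36.2% — meets 38% limit
All criteria satisfied.

Approved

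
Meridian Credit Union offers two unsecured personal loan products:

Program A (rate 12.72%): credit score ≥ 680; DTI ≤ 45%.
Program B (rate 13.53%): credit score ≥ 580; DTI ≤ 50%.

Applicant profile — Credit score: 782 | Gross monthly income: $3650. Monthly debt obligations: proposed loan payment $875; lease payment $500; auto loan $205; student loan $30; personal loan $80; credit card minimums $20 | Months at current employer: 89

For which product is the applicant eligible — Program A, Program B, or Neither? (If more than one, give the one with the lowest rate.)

Total debts = (875 + 500 + 205 + 30 + 80 + 20) = 1,710; DTI = 1,710/3,650 = 46.8%.
Program A: score 782 ≥ 680; DTI 46.8% > 45% → does not qualify.
Program B: score 782 ≥ 580; DTI 46.8% ≤ 50% → qualifies.

Program B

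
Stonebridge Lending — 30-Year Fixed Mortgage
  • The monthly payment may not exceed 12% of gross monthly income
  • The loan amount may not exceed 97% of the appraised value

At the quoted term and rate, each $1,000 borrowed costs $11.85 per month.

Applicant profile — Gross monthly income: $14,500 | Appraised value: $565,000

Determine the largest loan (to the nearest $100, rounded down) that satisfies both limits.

$146,800

Payment cap: 12% × $14,500 = $1,740/month.
At $11.85 per $1,000, that supports 1,740/11.85 × 1,000 ≈ $146,835 → $146,800.
LTV cap: 97% × $565,000 = $548,050 → $548,000.
Binding constraint: payment-to-income.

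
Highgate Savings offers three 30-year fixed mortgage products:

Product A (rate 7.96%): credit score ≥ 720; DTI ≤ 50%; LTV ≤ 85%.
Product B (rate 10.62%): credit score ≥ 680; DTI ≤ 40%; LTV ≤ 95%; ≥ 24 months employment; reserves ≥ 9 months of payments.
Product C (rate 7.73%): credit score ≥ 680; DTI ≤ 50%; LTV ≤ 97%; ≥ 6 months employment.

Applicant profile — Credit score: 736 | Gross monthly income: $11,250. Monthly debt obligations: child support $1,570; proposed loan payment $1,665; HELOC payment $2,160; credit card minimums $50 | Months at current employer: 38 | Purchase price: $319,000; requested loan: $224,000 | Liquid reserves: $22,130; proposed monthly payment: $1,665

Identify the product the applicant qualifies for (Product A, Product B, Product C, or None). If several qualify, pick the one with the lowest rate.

Total debts = (1,570 + 1,665 + 2,160 + 50) = 5,445; DTI = 5,445/11,250 = 48.4%.
LTV = 224,000/319,000 = 70.2%.
Reserves = 22,130/1,665 = 13.3 months.
Product A: score 736 ≥ 720; DTI 48.4% ≤ 50%; LTV 70.2% ≤ 85% → qualifies.
Product B: score 736 ≥ 680; DTI 48.4% > 40%; LTV 70.2% ≤ 95%; employment 38 ≥ 24 mo; reserves 13.3 ≥ 9 mo → does not qualify.
Product C: score 736 ≥ 680; DTI 48.4% ≤ 50%; LTV 70.2% ≤ 97%; employment 38 ≥ 6 mo → qualifies.
Qualifying: Product A, Product C. Lowest rate is 7.73% → Product C.

Product C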